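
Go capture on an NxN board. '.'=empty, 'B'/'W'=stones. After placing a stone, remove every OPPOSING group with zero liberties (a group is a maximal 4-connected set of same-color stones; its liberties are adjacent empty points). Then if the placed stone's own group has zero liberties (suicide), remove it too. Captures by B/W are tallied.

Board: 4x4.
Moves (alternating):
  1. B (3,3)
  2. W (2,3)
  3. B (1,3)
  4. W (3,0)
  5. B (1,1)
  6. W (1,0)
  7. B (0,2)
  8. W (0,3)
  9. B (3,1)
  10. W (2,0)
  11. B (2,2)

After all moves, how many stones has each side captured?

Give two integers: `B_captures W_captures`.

Move 1: B@(3,3) -> caps B=0 W=0
Move 2: W@(2,3) -> caps B=0 W=0
Move 3: B@(1,3) -> caps B=0 W=0
Move 4: W@(3,0) -> caps B=0 W=0
Move 5: B@(1,1) -> caps B=0 W=0
Move 6: W@(1,0) -> caps B=0 W=0
Move 7: B@(0,2) -> caps B=0 W=0
Move 8: W@(0,3) -> caps B=0 W=0
Move 9: B@(3,1) -> caps B=0 W=0
Move 10: W@(2,0) -> caps B=0 W=0
Move 11: B@(2,2) -> caps B=1 W=0

Answer: 1 0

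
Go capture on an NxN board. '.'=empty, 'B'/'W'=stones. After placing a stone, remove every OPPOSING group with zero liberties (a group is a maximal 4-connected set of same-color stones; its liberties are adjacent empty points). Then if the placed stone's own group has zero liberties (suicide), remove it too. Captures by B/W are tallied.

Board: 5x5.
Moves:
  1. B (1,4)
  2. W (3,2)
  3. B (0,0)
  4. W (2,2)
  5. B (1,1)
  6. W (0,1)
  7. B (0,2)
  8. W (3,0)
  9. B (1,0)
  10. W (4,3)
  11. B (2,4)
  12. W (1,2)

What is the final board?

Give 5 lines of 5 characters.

Move 1: B@(1,4) -> caps B=0 W=0
Move 2: W@(3,2) -> caps B=0 W=0
Move 3: B@(0,0) -> caps B=0 W=0
Move 4: W@(2,2) -> caps B=0 W=0
Move 5: B@(1,1) -> caps B=0 W=0
Move 6: W@(0,1) -> caps B=0 W=0
Move 7: B@(0,2) -> caps B=1 W=0
Move 8: W@(3,0) -> caps B=1 W=0
Move 9: B@(1,0) -> caps B=1 W=0
Move 10: W@(4,3) -> caps B=1 W=0
Move 11: B@(2,4) -> caps B=1 W=0
Move 12: W@(1,2) -> caps B=1 W=0

Answer: B.B..
BBW.B
..W.B
W.W..
...W.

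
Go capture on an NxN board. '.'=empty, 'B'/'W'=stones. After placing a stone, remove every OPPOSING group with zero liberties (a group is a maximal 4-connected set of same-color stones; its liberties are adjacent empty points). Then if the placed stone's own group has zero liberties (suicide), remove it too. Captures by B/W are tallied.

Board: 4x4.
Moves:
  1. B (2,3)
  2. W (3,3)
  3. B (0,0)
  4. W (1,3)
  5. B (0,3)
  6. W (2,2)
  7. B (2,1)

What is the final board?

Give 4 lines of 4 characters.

Move 1: B@(2,3) -> caps B=0 W=0
Move 2: W@(3,3) -> caps B=0 W=0
Move 3: B@(0,0) -> caps B=0 W=0
Move 4: W@(1,3) -> caps B=0 W=0
Move 5: B@(0,3) -> caps B=0 W=0
Move 6: W@(2,2) -> caps B=0 W=1
Move 7: B@(2,1) -> caps B=0 W=1

Answer: B..B
...W
.BW.
...W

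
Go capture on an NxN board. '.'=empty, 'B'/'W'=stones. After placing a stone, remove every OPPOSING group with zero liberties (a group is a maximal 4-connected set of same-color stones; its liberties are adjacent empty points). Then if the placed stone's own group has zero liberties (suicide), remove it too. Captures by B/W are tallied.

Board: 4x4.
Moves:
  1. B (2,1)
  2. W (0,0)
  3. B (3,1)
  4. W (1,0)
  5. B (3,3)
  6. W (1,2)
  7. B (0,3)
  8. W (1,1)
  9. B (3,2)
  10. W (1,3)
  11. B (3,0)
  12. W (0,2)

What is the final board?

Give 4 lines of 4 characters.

Answer: W.W.
WWWW
.B..
BBBB

Derivation:
Move 1: B@(2,1) -> caps B=0 W=0
Move 2: W@(0,0) -> caps B=0 W=0
Move 3: B@(3,1) -> caps B=0 W=0
Move 4: W@(1,0) -> caps B=0 W=0
Move 5: B@(3,3) -> caps B=0 W=0
Move 6: W@(1,2) -> caps B=0 W=0
Move 7: B@(0,3) -> caps B=0 W=0
Move 8: W@(1,1) -> caps B=0 W=0
Move 9: B@(3,2) -> caps B=0 W=0
Move 10: W@(1,3) -> caps B=0 W=0
Move 11: B@(3,0) -> caps B=0 W=0
Move 12: W@(0,2) -> caps B=0 W=1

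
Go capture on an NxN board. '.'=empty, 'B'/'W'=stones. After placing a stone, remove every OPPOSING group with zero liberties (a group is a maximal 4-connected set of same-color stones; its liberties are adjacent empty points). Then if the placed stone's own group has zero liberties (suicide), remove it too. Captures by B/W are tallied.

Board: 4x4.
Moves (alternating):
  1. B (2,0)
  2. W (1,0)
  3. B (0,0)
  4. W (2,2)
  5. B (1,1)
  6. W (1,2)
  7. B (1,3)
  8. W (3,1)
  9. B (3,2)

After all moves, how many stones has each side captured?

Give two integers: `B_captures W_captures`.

Move 1: B@(2,0) -> caps B=0 W=0
Move 2: W@(1,0) -> caps B=0 W=0
Move 3: B@(0,0) -> caps B=0 W=0
Move 4: W@(2,2) -> caps B=0 W=0
Move 5: B@(1,1) -> caps B=1 W=0
Move 6: W@(1,2) -> caps B=1 W=0
Move 7: B@(1,3) -> caps B=1 W=0
Move 8: W@(3,1) -> caps B=1 W=0
Move 9: B@(3,2) -> caps B=1 W=0

Answer: 1 0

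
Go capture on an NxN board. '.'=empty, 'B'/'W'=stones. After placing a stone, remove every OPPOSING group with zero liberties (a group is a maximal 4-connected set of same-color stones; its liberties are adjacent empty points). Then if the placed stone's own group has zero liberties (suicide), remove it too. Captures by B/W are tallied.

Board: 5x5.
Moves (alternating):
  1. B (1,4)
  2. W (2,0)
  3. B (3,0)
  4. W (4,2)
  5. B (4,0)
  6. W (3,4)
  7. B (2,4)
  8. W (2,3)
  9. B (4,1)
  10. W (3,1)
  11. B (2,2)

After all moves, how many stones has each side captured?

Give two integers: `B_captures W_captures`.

Answer: 0 3

Derivation:
Move 1: B@(1,4) -> caps B=0 W=0
Move 2: W@(2,0) -> caps B=0 W=0
Move 3: B@(3,0) -> caps B=0 W=0
Move 4: W@(4,2) -> caps B=0 W=0
Move 5: B@(4,0) -> caps B=0 W=0
Move 6: W@(3,4) -> caps B=0 W=0
Move 7: B@(2,4) -> caps B=0 W=0
Move 8: W@(2,3) -> caps B=0 W=0
Move 9: B@(4,1) -> caps B=0 W=0
Move 10: W@(3,1) -> caps B=0 W=3
Move 11: B@(2,2) -> caps B=0 W=3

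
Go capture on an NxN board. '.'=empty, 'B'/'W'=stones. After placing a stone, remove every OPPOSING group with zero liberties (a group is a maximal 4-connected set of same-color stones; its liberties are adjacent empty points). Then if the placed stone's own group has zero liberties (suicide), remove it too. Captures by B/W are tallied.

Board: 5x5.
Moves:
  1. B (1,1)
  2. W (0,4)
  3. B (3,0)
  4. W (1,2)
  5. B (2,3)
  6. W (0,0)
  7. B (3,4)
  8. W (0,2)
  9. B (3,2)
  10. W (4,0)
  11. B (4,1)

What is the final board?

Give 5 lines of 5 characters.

Move 1: B@(1,1) -> caps B=0 W=0
Move 2: W@(0,4) -> caps B=0 W=0
Move 3: B@(3,0) -> caps B=0 W=0
Move 4: W@(1,2) -> caps B=0 W=0
Move 5: B@(2,3) -> caps B=0 W=0
Move 6: W@(0,0) -> caps B=0 W=0
Move 7: B@(3,4) -> caps B=0 W=0
Move 8: W@(0,2) -> caps B=0 W=0
Move 9: B@(3,2) -> caps B=0 W=0
Move 10: W@(4,0) -> caps B=0 W=0
Move 11: B@(4,1) -> caps B=1 W=0

Answer: W.W.W
.BW..
...B.
B.B.B
.B...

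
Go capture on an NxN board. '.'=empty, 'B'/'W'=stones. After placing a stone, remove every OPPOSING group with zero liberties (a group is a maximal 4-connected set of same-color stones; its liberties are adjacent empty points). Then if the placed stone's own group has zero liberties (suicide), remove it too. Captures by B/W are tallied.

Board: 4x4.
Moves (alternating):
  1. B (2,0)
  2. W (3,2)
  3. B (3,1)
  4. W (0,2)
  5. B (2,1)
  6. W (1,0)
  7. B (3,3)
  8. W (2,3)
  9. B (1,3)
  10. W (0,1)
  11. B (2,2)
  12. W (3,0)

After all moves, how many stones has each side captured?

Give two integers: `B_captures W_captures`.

Answer: 0 1

Derivation:
Move 1: B@(2,0) -> caps B=0 W=0
Move 2: W@(3,2) -> caps B=0 W=0
Move 3: B@(3,1) -> caps B=0 W=0
Move 4: W@(0,2) -> caps B=0 W=0
Move 5: B@(2,1) -> caps B=0 W=0
Move 6: W@(1,0) -> caps B=0 W=0
Move 7: B@(3,3) -> caps B=0 W=0
Move 8: W@(2,3) -> caps B=0 W=1
Move 9: B@(1,3) -> caps B=0 W=1
Move 10: W@(0,1) -> caps B=0 W=1
Move 11: B@(2,2) -> caps B=0 W=1
Move 12: W@(3,0) -> caps B=0 W=1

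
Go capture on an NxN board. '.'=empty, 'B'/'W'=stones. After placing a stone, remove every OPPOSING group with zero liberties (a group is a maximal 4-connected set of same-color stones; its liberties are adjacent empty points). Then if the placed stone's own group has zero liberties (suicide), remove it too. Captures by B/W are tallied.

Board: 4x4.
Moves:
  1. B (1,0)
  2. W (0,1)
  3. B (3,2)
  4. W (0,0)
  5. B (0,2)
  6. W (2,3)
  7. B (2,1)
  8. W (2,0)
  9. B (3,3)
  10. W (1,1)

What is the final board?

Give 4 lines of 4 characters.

Answer: WWB.
.W..
WB.W
..BB

Derivation:
Move 1: B@(1,0) -> caps B=0 W=0
Move 2: W@(0,1) -> caps B=0 W=0
Move 3: B@(3,2) -> caps B=0 W=0
Move 4: W@(0,0) -> caps B=0 W=0
Move 5: B@(0,2) -> caps B=0 W=0
Move 6: W@(2,3) -> caps B=0 W=0
Move 7: B@(2,1) -> caps B=0 W=0
Move 8: W@(2,0) -> caps B=0 W=0
Move 9: B@(3,3) -> caps B=0 W=0
Move 10: W@(1,1) -> caps B=0 W=1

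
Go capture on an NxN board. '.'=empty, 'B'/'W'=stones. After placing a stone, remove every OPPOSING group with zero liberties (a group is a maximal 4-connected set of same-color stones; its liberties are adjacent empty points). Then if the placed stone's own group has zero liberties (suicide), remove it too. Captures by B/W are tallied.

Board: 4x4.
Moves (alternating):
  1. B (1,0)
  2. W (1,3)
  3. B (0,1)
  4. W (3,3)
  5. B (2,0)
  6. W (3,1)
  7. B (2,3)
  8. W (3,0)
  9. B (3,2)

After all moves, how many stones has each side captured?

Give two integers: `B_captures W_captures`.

Move 1: B@(1,0) -> caps B=0 W=0
Move 2: W@(1,3) -> caps B=0 W=0
Move 3: B@(0,1) -> caps B=0 W=0
Move 4: W@(3,3) -> caps B=0 W=0
Move 5: B@(2,0) -> caps B=0 W=0
Move 6: W@(3,1) -> caps B=0 W=0
Move 7: B@(2,3) -> caps B=0 W=0
Move 8: W@(3,0) -> caps B=0 W=0
Move 9: B@(3,2) -> caps B=1 W=0

Answer: 1 0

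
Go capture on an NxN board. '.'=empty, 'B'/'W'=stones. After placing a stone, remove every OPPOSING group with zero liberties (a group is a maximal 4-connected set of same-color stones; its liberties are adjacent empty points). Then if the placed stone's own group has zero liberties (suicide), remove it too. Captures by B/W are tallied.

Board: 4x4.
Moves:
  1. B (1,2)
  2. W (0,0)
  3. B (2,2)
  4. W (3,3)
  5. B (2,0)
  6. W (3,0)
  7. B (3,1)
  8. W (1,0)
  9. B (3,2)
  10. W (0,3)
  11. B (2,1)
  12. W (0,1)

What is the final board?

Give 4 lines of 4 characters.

Answer: WW.W
W.B.
BBB.
.BBW

Derivation:
Move 1: B@(1,2) -> caps B=0 W=0
Move 2: W@(0,0) -> caps B=0 W=0
Move 3: B@(2,2) -> caps B=0 W=0
Move 4: W@(3,3) -> caps B=0 W=0
Move 5: B@(2,0) -> caps B=0 W=0
Move 6: W@(3,0) -> caps B=0 W=0
Move 7: B@(3,1) -> caps B=1 W=0
Move 8: W@(1,0) -> caps B=1 W=0
Move 9: B@(3,2) -> caps B=1 W=0
Move 10: W@(0,3) -> caps B=1 W=0
Move 11: B@(2,1) -> caps B=1 W=0
Move 12: W@(0,1) -> caps B=1 W=0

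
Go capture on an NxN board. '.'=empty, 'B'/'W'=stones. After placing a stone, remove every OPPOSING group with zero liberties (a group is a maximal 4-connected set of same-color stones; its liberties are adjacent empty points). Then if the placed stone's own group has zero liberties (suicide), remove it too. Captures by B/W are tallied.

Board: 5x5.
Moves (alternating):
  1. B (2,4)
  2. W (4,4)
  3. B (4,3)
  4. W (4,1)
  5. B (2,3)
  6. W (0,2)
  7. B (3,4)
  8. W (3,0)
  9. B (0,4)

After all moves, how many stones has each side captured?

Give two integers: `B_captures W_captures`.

Move 1: B@(2,4) -> caps B=0 W=0
Move 2: W@(4,4) -> caps B=0 W=0
Move 3: B@(4,3) -> caps B=0 W=0
Move 4: W@(4,1) -> caps B=0 W=0
Move 5: B@(2,3) -> caps B=0 W=0
Move 6: W@(0,2) -> caps B=0 W=0
Move 7: B@(3,4) -> caps B=1 W=0
Move 8: W@(3,0) -> caps B=1 W=0
Move 9: B@(0,4) -> caps B=1 W=0

Answer: 1 0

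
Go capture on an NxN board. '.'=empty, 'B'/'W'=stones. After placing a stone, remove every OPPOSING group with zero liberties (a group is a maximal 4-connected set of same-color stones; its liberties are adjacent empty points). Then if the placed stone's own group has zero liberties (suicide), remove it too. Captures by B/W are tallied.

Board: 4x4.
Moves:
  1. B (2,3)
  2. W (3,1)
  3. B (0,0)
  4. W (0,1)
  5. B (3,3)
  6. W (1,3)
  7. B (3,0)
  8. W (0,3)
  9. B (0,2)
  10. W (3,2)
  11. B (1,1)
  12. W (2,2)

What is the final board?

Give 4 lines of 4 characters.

Move 1: B@(2,3) -> caps B=0 W=0
Move 2: W@(3,1) -> caps B=0 W=0
Move 3: B@(0,0) -> caps B=0 W=0
Move 4: W@(0,1) -> caps B=0 W=0
Move 5: B@(3,3) -> caps B=0 W=0
Move 6: W@(1,3) -> caps B=0 W=0
Move 7: B@(3,0) -> caps B=0 W=0
Move 8: W@(0,3) -> caps B=0 W=0
Move 9: B@(0,2) -> caps B=0 W=0
Move 10: W@(3,2) -> caps B=0 W=0
Move 11: B@(1,1) -> caps B=1 W=0
Move 12: W@(2,2) -> caps B=1 W=2

Answer: B.BW
.B.W
..W.
BWW.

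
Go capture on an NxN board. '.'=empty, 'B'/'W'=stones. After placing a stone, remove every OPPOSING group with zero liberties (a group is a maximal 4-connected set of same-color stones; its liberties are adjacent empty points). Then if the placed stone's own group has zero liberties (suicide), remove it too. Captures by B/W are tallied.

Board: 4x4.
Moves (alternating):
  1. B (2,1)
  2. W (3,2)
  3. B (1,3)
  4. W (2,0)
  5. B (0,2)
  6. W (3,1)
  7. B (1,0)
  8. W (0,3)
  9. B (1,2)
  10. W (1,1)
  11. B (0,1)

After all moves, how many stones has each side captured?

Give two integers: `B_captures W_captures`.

Answer: 1 0

Derivation:
Move 1: B@(2,1) -> caps B=0 W=0
Move 2: W@(3,2) -> caps B=0 W=0
Move 3: B@(1,3) -> caps B=0 W=0
Move 4: W@(2,0) -> caps B=0 W=0
Move 5: B@(0,2) -> caps B=0 W=0
Move 6: W@(3,1) -> caps B=0 W=0
Move 7: B@(1,0) -> caps B=0 W=0
Move 8: W@(0,3) -> caps B=0 W=0
Move 9: B@(1,2) -> caps B=0 W=0
Move 10: W@(1,1) -> caps B=0 W=0
Move 11: B@(0,1) -> caps B=1 W=0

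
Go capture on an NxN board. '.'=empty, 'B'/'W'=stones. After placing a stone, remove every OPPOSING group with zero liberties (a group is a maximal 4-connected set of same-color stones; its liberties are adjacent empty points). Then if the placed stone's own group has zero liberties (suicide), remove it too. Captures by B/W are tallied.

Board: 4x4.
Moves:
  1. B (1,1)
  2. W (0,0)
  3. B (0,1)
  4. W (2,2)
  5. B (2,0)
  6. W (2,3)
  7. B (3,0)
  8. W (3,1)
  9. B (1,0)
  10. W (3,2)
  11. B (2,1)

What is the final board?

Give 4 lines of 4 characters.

Move 1: B@(1,1) -> caps B=0 W=0
Move 2: W@(0,0) -> caps B=0 W=0
Move 3: B@(0,1) -> caps B=0 W=0
Move 4: W@(2,2) -> caps B=0 W=0
Move 5: B@(2,0) -> caps B=0 W=0
Move 6: W@(2,3) -> caps B=0 W=0
Move 7: B@(3,0) -> caps B=0 W=0
Move 8: W@(3,1) -> caps B=0 W=0
Move 9: B@(1,0) -> caps B=1 W=0
Move 10: W@(3,2) -> caps B=1 W=0
Move 11: B@(2,1) -> caps B=1 W=0

Answer: .B..
BB..
BBWW
BWW.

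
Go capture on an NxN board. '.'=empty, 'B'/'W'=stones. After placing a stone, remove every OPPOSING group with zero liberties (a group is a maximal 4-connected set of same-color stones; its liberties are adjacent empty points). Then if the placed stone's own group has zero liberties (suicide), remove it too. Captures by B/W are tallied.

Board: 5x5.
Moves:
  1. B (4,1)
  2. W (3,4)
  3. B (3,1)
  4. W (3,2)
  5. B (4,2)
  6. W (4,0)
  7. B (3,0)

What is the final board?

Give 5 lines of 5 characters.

Answer: .....
.....
.....
BBW.W
.BB..

Derivation:
Move 1: B@(4,1) -> caps B=0 W=0
Move 2: W@(3,4) -> caps B=0 W=0
Move 3: B@(3,1) -> caps B=0 W=0
Move 4: W@(3,2) -> caps B=0 W=0
Move 5: B@(4,2) -> caps B=0 W=0
Move 6: W@(4,0) -> caps B=0 W=0
Move 7: B@(3,0) -> caps B=1 W=0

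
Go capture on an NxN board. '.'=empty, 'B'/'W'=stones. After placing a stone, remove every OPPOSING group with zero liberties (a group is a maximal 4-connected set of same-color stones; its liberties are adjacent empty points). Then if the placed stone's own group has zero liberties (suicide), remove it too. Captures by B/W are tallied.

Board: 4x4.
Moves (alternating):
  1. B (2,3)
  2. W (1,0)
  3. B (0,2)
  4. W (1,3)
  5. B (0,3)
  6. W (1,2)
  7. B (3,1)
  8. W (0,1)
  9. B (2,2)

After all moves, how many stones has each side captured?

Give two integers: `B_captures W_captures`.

Answer: 0 2

Derivation:
Move 1: B@(2,3) -> caps B=0 W=0
Move 2: W@(1,0) -> caps B=0 W=0
Move 3: B@(0,2) -> caps B=0 W=0
Move 4: W@(1,3) -> caps B=0 W=0
Move 5: B@(0,3) -> caps B=0 W=0
Move 6: W@(1,2) -> caps B=0 W=0
Move 7: B@(3,1) -> caps B=0 W=0
Move 8: W@(0,1) -> caps B=0 W=2
Move 9: B@(2,2) -> caps B=0 W=2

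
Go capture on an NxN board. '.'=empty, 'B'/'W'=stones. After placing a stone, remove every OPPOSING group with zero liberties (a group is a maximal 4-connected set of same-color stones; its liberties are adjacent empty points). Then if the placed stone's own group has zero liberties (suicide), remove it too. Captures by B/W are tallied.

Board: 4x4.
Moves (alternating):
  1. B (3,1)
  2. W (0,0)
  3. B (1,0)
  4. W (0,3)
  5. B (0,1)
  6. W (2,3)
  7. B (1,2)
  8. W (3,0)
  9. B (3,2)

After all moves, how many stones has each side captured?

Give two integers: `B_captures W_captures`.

Move 1: B@(3,1) -> caps B=0 W=0
Move 2: W@(0,0) -> caps B=0 W=0
Move 3: B@(1,0) -> caps B=0 W=0
Move 4: W@(0,3) -> caps B=0 W=0
Move 5: B@(0,1) -> caps B=1 W=0
Move 6: W@(2,3) -> caps B=1 W=0
Move 7: B@(1,2) -> caps B=1 W=0
Move 8: W@(3,0) -> caps B=1 W=0
Move 9: B@(3,2) -> caps B=1 W=0

Answer: 1 0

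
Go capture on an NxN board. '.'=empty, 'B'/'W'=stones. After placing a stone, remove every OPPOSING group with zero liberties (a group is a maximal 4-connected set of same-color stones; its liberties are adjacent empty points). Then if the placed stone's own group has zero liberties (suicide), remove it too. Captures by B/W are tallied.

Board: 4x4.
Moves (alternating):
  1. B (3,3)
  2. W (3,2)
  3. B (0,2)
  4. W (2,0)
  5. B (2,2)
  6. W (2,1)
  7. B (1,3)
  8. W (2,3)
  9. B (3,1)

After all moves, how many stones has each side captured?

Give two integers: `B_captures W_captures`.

Answer: 0 1

Derivation:
Move 1: B@(3,3) -> caps B=0 W=0
Move 2: W@(3,2) -> caps B=0 W=0
Move 3: B@(0,2) -> caps B=0 W=0
Move 4: W@(2,0) -> caps B=0 W=0
Move 5: B@(2,2) -> caps B=0 W=0
Move 6: W@(2,1) -> caps B=0 W=0
Move 7: B@(1,3) -> caps B=0 W=0
Move 8: W@(2,3) -> caps B=0 W=1
Move 9: B@(3,1) -> caps B=0 W=1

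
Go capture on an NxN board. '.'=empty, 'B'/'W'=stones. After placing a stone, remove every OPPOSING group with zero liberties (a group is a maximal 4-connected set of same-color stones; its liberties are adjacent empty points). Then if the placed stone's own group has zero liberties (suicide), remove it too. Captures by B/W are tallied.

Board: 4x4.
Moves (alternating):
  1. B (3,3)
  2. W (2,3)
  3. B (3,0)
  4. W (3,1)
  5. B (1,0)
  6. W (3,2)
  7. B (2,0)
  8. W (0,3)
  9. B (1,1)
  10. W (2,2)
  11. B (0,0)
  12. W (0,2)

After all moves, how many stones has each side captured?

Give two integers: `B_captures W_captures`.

Answer: 0 1

Derivation:
Move 1: B@(3,3) -> caps B=0 W=0
Move 2: W@(2,3) -> caps B=0 W=0
Move 3: B@(3,0) -> caps B=0 W=0
Move 4: W@(3,1) -> caps B=0 W=0
Move 5: B@(1,0) -> caps B=0 W=0
Move 6: W@(3,2) -> caps B=0 W=1
Move 7: B@(2,0) -> caps B=0 W=1
Move 8: W@(0,3) -> caps B=0 W=1
Move 9: B@(1,1) -> caps B=0 W=1
Move 10: W@(2,2) -> caps B=0 W=1
Move 11: B@(0,0) -> caps B=0 W=1
Move 12: W@(0,2) -> caps B=0 W=1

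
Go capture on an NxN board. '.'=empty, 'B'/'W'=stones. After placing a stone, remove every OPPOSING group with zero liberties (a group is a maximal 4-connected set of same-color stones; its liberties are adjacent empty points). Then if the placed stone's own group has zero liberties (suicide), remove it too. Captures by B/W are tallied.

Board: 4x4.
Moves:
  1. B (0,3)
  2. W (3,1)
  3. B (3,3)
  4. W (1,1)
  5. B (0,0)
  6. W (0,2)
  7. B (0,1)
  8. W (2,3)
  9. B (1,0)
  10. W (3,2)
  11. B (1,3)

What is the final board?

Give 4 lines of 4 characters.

Answer: BBWB
BW.B
...W
.WW.

Derivation:
Move 1: B@(0,3) -> caps B=0 W=0
Move 2: W@(3,1) -> caps B=0 W=0
Move 3: B@(3,3) -> caps B=0 W=0
Move 4: W@(1,1) -> caps B=0 W=0
Move 5: B@(0,0) -> caps B=0 W=0
Move 6: W@(0,2) -> caps B=0 W=0
Move 7: B@(0,1) -> caps B=0 W=0
Move 8: W@(2,3) -> caps B=0 W=0
Move 9: B@(1,0) -> caps B=0 W=0
Move 10: W@(3,2) -> caps B=0 W=1
Move 11: B@(1,3) -> caps B=0 W=1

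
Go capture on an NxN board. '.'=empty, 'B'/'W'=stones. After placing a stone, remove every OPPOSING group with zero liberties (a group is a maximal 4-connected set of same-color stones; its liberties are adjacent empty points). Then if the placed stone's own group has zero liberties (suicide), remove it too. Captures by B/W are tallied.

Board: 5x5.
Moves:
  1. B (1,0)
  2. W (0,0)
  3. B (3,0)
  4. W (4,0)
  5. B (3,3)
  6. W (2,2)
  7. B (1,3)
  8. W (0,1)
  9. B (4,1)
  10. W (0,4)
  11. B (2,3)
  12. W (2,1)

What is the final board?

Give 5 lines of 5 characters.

Move 1: B@(1,0) -> caps B=0 W=0
Move 2: W@(0,0) -> caps B=0 W=0
Move 3: B@(3,0) -> caps B=0 W=0
Move 4: W@(4,0) -> caps B=0 W=0
Move 5: B@(3,3) -> caps B=0 W=0
Move 6: W@(2,2) -> caps B=0 W=0
Move 7: B@(1,3) -> caps B=0 W=0
Move 8: W@(0,1) -> caps B=0 W=0
Move 9: B@(4,1) -> caps B=1 W=0
Move 10: W@(0,4) -> caps B=1 W=0
Move 11: B@(2,3) -> caps B=1 W=0
Move 12: W@(2,1) -> caps B=1 W=0

Answer: WW..W
B..B.
.WWB.
B..B.
.B...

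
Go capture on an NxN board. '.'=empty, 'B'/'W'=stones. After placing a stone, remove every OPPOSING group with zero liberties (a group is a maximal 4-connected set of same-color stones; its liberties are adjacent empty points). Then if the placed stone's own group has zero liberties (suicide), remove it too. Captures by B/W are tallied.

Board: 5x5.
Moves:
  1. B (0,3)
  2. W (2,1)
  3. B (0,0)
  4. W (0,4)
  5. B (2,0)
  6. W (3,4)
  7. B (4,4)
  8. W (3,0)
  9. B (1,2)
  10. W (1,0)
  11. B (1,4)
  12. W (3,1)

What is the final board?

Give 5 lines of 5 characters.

Answer: B..B.
W.B.B
.W...
WW..W
....B

Derivation:
Move 1: B@(0,3) -> caps B=0 W=0
Move 2: W@(2,1) -> caps B=0 W=0
Move 3: B@(0,0) -> caps B=0 W=0
Move 4: W@(0,4) -> caps B=0 W=0
Move 5: B@(2,0) -> caps B=0 W=0
Move 6: W@(3,4) -> caps B=0 W=0
Move 7: B@(4,4) -> caps B=0 W=0
Move 8: W@(3,0) -> caps B=0 W=0
Move 9: B@(1,2) -> caps B=0 W=0
Move 10: W@(1,0) -> caps B=0 W=1
Move 11: B@(1,4) -> caps B=1 W=1
Move 12: W@(3,1) -> caps B=1 W=1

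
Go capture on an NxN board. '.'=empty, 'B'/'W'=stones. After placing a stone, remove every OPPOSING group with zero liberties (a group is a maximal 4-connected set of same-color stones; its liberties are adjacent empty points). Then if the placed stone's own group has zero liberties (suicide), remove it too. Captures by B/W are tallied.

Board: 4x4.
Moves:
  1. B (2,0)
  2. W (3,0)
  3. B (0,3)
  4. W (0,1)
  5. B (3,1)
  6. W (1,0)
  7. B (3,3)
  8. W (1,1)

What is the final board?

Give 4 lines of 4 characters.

Answer: .W.B
WW..
B...
.B.B

Derivation:
Move 1: B@(2,0) -> caps B=0 W=0
Move 2: W@(3,0) -> caps B=0 W=0
Move 3: B@(0,3) -> caps B=0 W=0
Move 4: W@(0,1) -> caps B=0 W=0
Move 5: B@(3,1) -> caps B=1 W=0
Move 6: W@(1,0) -> caps B=1 W=0
Move 7: B@(3,3) -> caps B=1 W=0
Move 8: W@(1,1) -> caps B=1 W=0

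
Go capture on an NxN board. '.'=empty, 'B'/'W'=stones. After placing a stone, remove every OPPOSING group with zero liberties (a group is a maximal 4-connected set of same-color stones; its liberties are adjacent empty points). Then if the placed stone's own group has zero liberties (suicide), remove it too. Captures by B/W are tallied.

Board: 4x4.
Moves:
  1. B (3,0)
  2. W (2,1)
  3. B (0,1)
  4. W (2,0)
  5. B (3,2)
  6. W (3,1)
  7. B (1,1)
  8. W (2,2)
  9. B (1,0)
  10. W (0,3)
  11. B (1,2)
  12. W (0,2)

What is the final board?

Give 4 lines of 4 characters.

Move 1: B@(3,0) -> caps B=0 W=0
Move 2: W@(2,1) -> caps B=0 W=0
Move 3: B@(0,1) -> caps B=0 W=0
Move 4: W@(2,0) -> caps B=0 W=0
Move 5: B@(3,2) -> caps B=0 W=0
Move 6: W@(3,1) -> caps B=0 W=1
Move 7: B@(1,1) -> caps B=0 W=1
Move 8: W@(2,2) -> caps B=0 W=1
Move 9: B@(1,0) -> caps B=0 W=1
Move 10: W@(0,3) -> caps B=0 W=1
Move 11: B@(1,2) -> caps B=0 W=1
Move 12: W@(0,2) -> caps B=0 W=1

Answer: .BWW
BBB.
WWW.
.WB.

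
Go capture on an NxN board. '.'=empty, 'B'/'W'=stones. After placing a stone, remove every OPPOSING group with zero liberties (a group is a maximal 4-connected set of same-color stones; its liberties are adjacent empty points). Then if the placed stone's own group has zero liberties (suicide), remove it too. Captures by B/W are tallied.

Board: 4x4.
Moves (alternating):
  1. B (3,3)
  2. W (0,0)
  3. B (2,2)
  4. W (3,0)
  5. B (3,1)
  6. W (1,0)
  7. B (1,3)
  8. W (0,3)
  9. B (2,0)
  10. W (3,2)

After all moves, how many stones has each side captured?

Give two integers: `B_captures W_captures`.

Move 1: B@(3,3) -> caps B=0 W=0
Move 2: W@(0,0) -> caps B=0 W=0
Move 3: B@(2,2) -> caps B=0 W=0
Move 4: W@(3,0) -> caps B=0 W=0
Move 5: B@(3,1) -> caps B=0 W=0
Move 6: W@(1,0) -> caps B=0 W=0
Move 7: B@(1,3) -> caps B=0 W=0
Move 8: W@(0,3) -> caps B=0 W=0
Move 9: B@(2,0) -> caps B=1 W=0
Move 10: W@(3,2) -> caps B=1 W=0

Answer: 1 0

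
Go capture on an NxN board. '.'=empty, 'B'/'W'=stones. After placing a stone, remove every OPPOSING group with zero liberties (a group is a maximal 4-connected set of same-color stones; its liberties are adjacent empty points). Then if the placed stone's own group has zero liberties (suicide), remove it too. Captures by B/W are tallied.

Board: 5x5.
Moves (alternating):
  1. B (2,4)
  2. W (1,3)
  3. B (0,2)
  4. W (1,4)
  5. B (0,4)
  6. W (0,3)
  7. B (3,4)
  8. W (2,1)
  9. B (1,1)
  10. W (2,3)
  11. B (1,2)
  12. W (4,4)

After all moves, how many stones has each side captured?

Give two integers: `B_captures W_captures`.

Move 1: B@(2,4) -> caps B=0 W=0
Move 2: W@(1,3) -> caps B=0 W=0
Move 3: B@(0,2) -> caps B=0 W=0
Move 4: W@(1,4) -> caps B=0 W=0
Move 5: B@(0,4) -> caps B=0 W=0
Move 6: W@(0,3) -> caps B=0 W=1
Move 7: B@(3,4) -> caps B=0 W=1
Move 8: W@(2,1) -> caps B=0 W=1
Move 9: B@(1,1) -> caps B=0 W=1
Move 10: W@(2,3) -> caps B=0 W=1
Move 11: B@(1,2) -> caps B=0 W=1
Move 12: W@(4,4) -> caps B=0 W=1

Answer: 0 1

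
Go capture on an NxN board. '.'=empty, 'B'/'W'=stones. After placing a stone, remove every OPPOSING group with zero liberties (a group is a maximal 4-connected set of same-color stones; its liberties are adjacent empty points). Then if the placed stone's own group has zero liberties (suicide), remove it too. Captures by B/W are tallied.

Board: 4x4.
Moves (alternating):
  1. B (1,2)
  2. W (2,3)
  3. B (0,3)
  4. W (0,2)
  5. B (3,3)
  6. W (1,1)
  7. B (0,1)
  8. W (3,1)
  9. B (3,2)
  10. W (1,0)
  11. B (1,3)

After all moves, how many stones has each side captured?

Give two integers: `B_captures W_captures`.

Answer: 1 0

Derivation:
Move 1: B@(1,2) -> caps B=0 W=0
Move 2: W@(2,3) -> caps B=0 W=0
Move 3: B@(0,3) -> caps B=0 W=0
Move 4: W@(0,2) -> caps B=0 W=0
Move 5: B@(3,3) -> caps B=0 W=0
Move 6: W@(1,1) -> caps B=0 W=0
Move 7: B@(0,1) -> caps B=1 W=0
Move 8: W@(3,1) -> caps B=1 W=0
Move 9: B@(3,2) -> caps B=1 W=0
Move 10: W@(1,0) -> caps B=1 W=0
Move 11: B@(1,3) -> caps B=1 W=0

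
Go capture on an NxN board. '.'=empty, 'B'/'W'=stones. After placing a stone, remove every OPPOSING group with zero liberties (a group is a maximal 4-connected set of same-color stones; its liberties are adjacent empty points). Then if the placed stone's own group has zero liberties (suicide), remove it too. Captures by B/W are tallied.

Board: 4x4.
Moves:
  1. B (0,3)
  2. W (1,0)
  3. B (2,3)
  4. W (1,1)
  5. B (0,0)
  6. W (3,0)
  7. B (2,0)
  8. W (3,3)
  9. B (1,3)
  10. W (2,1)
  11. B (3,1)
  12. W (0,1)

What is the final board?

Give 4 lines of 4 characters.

Answer: .W.B
WW.B
.W.B
WB.W

Derivation:
Move 1: B@(0,3) -> caps B=0 W=0
Move 2: W@(1,0) -> caps B=0 W=0
Move 3: B@(2,3) -> caps B=0 W=0
Move 4: W@(1,1) -> caps B=0 W=0
Move 5: B@(0,0) -> caps B=0 W=0
Move 6: W@(3,0) -> caps B=0 W=0
Move 7: B@(2,0) -> caps B=0 W=0
Move 8: W@(3,3) -> caps B=0 W=0
Move 9: B@(1,3) -> caps B=0 W=0
Move 10: W@(2,1) -> caps B=0 W=1
Move 11: B@(3,1) -> caps B=0 W=1
Move 12: W@(0,1) -> caps B=0 W=2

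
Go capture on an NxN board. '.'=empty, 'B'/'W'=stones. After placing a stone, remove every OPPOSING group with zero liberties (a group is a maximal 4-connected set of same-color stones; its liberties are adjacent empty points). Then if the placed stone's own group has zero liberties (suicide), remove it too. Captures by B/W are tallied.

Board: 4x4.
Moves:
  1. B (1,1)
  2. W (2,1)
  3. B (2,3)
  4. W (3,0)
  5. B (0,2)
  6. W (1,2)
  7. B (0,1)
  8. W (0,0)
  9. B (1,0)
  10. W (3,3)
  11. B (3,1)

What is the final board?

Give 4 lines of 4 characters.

Move 1: B@(1,1) -> caps B=0 W=0
Move 2: W@(2,1) -> caps B=0 W=0
Move 3: B@(2,3) -> caps B=0 W=0
Move 4: W@(3,0) -> caps B=0 W=0
Move 5: B@(0,2) -> caps B=0 W=0
Move 6: W@(1,2) -> caps B=0 W=0
Move 7: B@(0,1) -> caps B=0 W=0
Move 8: W@(0,0) -> caps B=0 W=0
Move 9: B@(1,0) -> caps B=1 W=0
Move 10: W@(3,3) -> caps B=1 W=0
Move 11: B@(3,1) -> caps B=1 W=0

Answer: .BB.
BBW.
.W.B
WB.W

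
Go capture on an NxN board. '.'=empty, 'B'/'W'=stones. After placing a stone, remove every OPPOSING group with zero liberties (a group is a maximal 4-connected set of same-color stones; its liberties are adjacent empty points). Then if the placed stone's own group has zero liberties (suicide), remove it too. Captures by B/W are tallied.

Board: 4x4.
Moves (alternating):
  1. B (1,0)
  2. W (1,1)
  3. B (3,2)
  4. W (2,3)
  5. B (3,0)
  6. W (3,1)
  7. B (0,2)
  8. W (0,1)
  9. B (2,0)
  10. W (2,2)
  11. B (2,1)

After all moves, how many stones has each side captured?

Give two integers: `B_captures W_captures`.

Move 1: B@(1,0) -> caps B=0 W=0
Move 2: W@(1,1) -> caps B=0 W=0
Move 3: B@(3,2) -> caps B=0 W=0
Move 4: W@(2,3) -> caps B=0 W=0
Move 5: B@(3,0) -> caps B=0 W=0
Move 6: W@(3,1) -> caps B=0 W=0
Move 7: B@(0,2) -> caps B=0 W=0
Move 8: W@(0,1) -> caps B=0 W=0
Move 9: B@(2,0) -> caps B=0 W=0
Move 10: W@(2,2) -> caps B=0 W=0
Move 11: B@(2,1) -> caps B=1 W=0

Answer: 1 0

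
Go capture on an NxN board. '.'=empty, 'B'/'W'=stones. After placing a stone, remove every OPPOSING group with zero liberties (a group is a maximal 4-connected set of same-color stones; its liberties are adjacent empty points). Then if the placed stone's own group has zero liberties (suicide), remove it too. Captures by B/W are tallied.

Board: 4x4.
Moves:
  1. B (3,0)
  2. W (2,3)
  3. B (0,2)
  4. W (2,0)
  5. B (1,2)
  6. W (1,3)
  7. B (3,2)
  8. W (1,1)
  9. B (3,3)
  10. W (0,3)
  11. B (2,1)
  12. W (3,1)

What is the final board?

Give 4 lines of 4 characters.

Answer: ..BW
.WBW
WB.W
.WBB

Derivation:
Move 1: B@(3,0) -> caps B=0 W=0
Move 2: W@(2,3) -> caps B=0 W=0
Move 3: B@(0,2) -> caps B=0 W=0
Move 4: W@(2,0) -> caps B=0 W=0
Move 5: B@(1,2) -> caps B=0 W=0
Move 6: W@(1,3) -> caps B=0 W=0
Move 7: B@(3,2) -> caps B=0 W=0
Move 8: W@(1,1) -> caps B=0 W=0
Move 9: B@(3,3) -> caps B=0 W=0
Move 10: W@(0,3) -> caps B=0 W=0
Move 11: B@(2,1) -> caps B=0 W=0
Move 12: W@(3,1) -> caps B=0 W=1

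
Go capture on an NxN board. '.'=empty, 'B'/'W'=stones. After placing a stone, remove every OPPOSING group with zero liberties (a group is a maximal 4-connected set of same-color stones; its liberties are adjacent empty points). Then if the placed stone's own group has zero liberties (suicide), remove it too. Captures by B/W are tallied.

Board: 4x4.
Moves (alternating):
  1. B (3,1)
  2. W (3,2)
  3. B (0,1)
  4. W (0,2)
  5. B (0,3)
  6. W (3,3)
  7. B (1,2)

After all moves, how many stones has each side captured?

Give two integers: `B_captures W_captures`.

Move 1: B@(3,1) -> caps B=0 W=0
Move 2: W@(3,2) -> caps B=0 W=0
Move 3: B@(0,1) -> caps B=0 W=0
Move 4: W@(0,2) -> caps B=0 W=0
Move 5: B@(0,3) -> caps B=0 W=0
Move 6: W@(3,3) -> caps B=0 W=0
Move 7: B@(1,2) -> caps B=1 W=0

Answer: 1 0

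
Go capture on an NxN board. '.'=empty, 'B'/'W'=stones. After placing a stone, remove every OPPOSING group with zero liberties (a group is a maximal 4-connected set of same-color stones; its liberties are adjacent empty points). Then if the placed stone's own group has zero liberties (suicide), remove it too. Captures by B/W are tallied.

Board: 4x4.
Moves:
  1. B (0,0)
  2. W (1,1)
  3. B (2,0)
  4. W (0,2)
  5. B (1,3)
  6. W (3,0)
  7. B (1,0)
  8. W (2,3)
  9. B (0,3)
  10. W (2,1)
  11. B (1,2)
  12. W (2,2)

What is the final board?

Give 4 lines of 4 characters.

Answer: B.W.
BW..
BWWW
W...

Derivation:
Move 1: B@(0,0) -> caps B=0 W=0
Move 2: W@(1,1) -> caps B=0 W=0
Move 3: B@(2,0) -> caps B=0 W=0
Move 4: W@(0,2) -> caps B=0 W=0
Move 5: B@(1,3) -> caps B=0 W=0
Move 6: W@(3,0) -> caps B=0 W=0
Move 7: B@(1,0) -> caps B=0 W=0
Move 8: W@(2,3) -> caps B=0 W=0
Move 9: B@(0,3) -> caps B=0 W=0
Move 10: W@(2,1) -> caps B=0 W=0
Move 11: B@(1,2) -> caps B=0 W=0
Move 12: W@(2,2) -> caps B=0 W=3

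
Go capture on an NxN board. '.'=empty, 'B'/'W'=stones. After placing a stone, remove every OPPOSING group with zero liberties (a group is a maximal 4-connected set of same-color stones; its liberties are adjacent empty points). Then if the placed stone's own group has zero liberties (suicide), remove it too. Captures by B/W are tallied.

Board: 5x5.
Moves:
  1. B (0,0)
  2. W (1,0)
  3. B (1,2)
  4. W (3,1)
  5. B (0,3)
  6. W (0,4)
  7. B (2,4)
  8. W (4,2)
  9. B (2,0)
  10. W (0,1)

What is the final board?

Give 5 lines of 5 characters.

Move 1: B@(0,0) -> caps B=0 W=0
Move 2: W@(1,0) -> caps B=0 W=0
Move 3: B@(1,2) -> caps B=0 W=0
Move 4: W@(3,1) -> caps B=0 W=0
Move 5: B@(0,3) -> caps B=0 W=0
Move 6: W@(0,4) -> caps B=0 W=0
Move 7: B@(2,4) -> caps B=0 W=0
Move 8: W@(4,2) -> caps B=0 W=0
Move 9: B@(2,0) -> caps B=0 W=0
Move 10: W@(0,1) -> caps B=0 W=1

Answer: .W.BW
W.B..
B...B
.W...
..W..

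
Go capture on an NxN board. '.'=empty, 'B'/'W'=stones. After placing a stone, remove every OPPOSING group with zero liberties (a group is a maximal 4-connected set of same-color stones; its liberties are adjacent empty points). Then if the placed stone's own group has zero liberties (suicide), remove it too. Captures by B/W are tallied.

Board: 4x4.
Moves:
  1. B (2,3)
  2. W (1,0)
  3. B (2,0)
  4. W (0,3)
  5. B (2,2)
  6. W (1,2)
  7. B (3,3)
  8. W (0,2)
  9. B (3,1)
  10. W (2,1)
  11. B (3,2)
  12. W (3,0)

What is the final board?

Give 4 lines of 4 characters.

Answer: ..WW
W.W.
.WBB
WBBB

Derivation:
Move 1: B@(2,3) -> caps B=0 W=0
Move 2: W@(1,0) -> caps B=0 W=0
Move 3: B@(2,0) -> caps B=0 W=0
Move 4: W@(0,3) -> caps B=0 W=0
Move 5: B@(2,2) -> caps B=0 W=0
Move 6: W@(1,2) -> caps B=0 W=0
Move 7: B@(3,3) -> caps B=0 W=0
Move 8: W@(0,2) -> caps B=0 W=0
Move 9: B@(3,1) -> caps B=0 W=0
Move 10: W@(2,1) -> caps B=0 W=0
Move 11: B@(3,2) -> caps B=0 W=0
Move 12: W@(3,0) -> caps B=0 W=1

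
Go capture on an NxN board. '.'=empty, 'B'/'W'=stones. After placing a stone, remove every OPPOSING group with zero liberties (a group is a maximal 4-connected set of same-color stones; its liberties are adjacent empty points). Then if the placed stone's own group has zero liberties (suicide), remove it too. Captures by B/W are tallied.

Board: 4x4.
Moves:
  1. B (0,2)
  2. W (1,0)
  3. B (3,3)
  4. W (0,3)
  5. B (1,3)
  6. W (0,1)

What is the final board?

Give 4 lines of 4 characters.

Answer: .WB.
W..B
....
...B

Derivation:
Move 1: B@(0,2) -> caps B=0 W=0
Move 2: W@(1,0) -> caps B=0 W=0
Move 3: B@(3,3) -> caps B=0 W=0
Move 4: W@(0,3) -> caps B=0 W=0
Move 5: B@(1,3) -> caps B=1 W=0
Move 6: W@(0,1) -> caps B=1 W=0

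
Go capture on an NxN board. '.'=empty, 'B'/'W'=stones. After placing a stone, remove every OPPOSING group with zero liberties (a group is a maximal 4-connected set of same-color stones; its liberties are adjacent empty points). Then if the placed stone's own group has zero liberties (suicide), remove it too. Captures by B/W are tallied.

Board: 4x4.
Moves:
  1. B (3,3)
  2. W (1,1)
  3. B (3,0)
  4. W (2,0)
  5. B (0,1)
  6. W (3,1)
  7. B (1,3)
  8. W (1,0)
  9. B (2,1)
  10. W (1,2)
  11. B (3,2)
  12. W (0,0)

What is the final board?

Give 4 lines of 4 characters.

Move 1: B@(3,3) -> caps B=0 W=0
Move 2: W@(1,1) -> caps B=0 W=0
Move 3: B@(3,0) -> caps B=0 W=0
Move 4: W@(2,0) -> caps B=0 W=0
Move 5: B@(0,1) -> caps B=0 W=0
Move 6: W@(3,1) -> caps B=0 W=1
Move 7: B@(1,3) -> caps B=0 W=1
Move 8: W@(1,0) -> caps B=0 W=1
Move 9: B@(2,1) -> caps B=0 W=1
Move 10: W@(1,2) -> caps B=0 W=1
Move 11: B@(3,2) -> caps B=0 W=1
Move 12: W@(0,0) -> caps B=0 W=1

Answer: WB..
WWWB
WB..
.WBB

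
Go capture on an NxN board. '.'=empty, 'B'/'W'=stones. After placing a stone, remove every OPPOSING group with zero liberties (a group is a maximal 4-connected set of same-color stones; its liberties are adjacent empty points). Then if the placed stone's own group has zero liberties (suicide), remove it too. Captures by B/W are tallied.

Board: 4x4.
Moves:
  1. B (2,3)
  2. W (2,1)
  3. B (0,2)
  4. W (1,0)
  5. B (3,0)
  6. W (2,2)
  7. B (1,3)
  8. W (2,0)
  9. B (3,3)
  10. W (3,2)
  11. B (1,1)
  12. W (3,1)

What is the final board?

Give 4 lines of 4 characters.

Answer: ..B.
WB.B
WWWB
.WWB

Derivation:
Move 1: B@(2,3) -> caps B=0 W=0
Move 2: W@(2,1) -> caps B=0 W=0
Move 3: B@(0,2) -> caps B=0 W=0
Move 4: W@(1,0) -> caps B=0 W=0
Move 5: B@(3,0) -> caps B=0 W=0
Move 6: W@(2,2) -> caps B=0 W=0
Move 7: B@(1,3) -> caps B=0 W=0
Move 8: W@(2,0) -> caps B=0 W=0
Move 9: B@(3,3) -> caps B=0 W=0
Move 10: W@(3,2) -> caps B=0 W=0
Move 11: B@(1,1) -> caps B=0 W=0
Move 12: W@(3,1) -> caps B=0 W=1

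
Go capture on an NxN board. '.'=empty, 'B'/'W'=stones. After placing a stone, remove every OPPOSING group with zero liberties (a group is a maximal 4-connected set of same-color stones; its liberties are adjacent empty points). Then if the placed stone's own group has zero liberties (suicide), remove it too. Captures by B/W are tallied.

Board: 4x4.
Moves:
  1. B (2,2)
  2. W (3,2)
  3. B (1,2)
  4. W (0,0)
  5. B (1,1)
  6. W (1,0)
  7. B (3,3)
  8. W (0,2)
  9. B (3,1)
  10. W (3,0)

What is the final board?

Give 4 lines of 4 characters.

Move 1: B@(2,2) -> caps B=0 W=0
Move 2: W@(3,2) -> caps B=0 W=0
Move 3: B@(1,2) -> caps B=0 W=0
Move 4: W@(0,0) -> caps B=0 W=0
Move 5: B@(1,1) -> caps B=0 W=0
Move 6: W@(1,0) -> caps B=0 W=0
Move 7: B@(3,3) -> caps B=0 W=0
Move 8: W@(0,2) -> caps B=0 W=0
Move 9: B@(3,1) -> caps B=1 W=0
Move 10: W@(3,0) -> caps B=1 W=0

Answer: W.W.
WBB.
..B.
WB.B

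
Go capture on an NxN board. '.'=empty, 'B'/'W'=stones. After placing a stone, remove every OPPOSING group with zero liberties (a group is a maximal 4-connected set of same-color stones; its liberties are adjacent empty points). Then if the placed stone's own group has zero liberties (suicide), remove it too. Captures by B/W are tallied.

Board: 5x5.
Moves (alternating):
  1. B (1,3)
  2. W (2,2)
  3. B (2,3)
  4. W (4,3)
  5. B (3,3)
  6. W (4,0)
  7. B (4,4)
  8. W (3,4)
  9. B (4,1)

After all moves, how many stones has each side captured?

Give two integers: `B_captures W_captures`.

Answer: 0 1

Derivation:
Move 1: B@(1,3) -> caps B=0 W=0
Move 2: W@(2,2) -> caps B=0 W=0
Move 3: B@(2,3) -> caps B=0 W=0
Move 4: W@(4,3) -> caps B=0 W=0
Move 5: B@(3,3) -> caps B=0 W=0
Move 6: W@(4,0) -> caps B=0 W=0
Move 7: B@(4,4) -> caps B=0 W=0
Move 8: W@(3,4) -> caps B=0 W=1
Move 9: B@(4,1) -> caps B=0 W=1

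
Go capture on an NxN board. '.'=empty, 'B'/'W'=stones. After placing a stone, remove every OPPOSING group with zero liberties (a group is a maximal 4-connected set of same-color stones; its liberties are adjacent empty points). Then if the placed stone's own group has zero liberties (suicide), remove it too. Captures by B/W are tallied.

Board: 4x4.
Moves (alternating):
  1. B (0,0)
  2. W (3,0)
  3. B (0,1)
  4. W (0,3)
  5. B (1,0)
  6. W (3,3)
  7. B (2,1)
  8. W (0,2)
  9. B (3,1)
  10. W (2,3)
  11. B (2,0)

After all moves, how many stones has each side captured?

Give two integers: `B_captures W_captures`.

Answer: 1 0

Derivation:
Move 1: B@(0,0) -> caps B=0 W=0
Move 2: W@(3,0) -> caps B=0 W=0
Move 3: B@(0,1) -> caps B=0 W=0
Move 4: W@(0,3) -> caps B=0 W=0
Move 5: B@(1,0) -> caps B=0 W=0
Move 6: W@(3,3) -> caps B=0 W=0
Move 7: B@(2,1) -> caps B=0 W=0
Move 8: W@(0,2) -> caps B=0 W=0
Move 9: B@(3,1) -> caps B=0 W=0
Move 10: W@(2,3) -> caps B=0 W=0
Move 11: B@(2,0) -> caps B=1 W=0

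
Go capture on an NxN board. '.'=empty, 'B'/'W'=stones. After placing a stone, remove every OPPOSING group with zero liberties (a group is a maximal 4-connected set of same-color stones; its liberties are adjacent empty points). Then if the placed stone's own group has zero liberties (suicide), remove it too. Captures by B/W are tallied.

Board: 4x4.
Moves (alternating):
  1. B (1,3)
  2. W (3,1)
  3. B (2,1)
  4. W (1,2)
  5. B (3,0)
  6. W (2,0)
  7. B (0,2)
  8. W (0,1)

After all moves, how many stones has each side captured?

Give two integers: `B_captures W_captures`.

Answer: 0 1

Derivation:
Move 1: B@(1,3) -> caps B=0 W=0
Move 2: W@(3,1) -> caps B=0 W=0
Move 3: B@(2,1) -> caps B=0 W=0
Move 4: W@(1,2) -> caps B=0 W=0
Move 5: B@(3,0) -> caps B=0 W=0
Move 6: W@(2,0) -> caps B=0 W=1
Move 7: B@(0,2) -> caps B=0 W=1
Move 8: W@(0,1) -> caps B=0 W=1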